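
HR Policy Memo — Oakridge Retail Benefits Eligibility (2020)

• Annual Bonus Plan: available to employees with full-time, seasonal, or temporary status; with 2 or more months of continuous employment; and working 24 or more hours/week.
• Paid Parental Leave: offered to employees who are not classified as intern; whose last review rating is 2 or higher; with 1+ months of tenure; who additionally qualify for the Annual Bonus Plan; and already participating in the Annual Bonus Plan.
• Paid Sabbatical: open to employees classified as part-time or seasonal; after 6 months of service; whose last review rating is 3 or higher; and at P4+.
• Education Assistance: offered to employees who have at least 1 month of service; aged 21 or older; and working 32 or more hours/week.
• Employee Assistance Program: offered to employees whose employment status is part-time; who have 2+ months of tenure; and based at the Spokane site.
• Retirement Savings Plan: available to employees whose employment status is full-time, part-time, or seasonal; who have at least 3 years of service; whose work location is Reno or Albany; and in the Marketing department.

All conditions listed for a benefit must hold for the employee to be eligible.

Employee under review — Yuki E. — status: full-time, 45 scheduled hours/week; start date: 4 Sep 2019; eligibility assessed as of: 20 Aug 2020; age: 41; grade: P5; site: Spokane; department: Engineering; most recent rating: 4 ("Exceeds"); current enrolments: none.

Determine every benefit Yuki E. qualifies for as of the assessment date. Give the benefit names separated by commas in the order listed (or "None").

Service from 4 Sep 2019 to 20 Aug 2020: 351 days.
Annual Bonus Plan — status full-time ✓; service 351 days ≥ 2 months (≈60 days) ✓; 45 hrs/wk ≥ 24 ✓ → eligible.
Paid Parental Leave — status full-time ✓ (not excluded); rating 4 ≥ 2 ✓; service 351 days ≥ 1 month (≈30 days) ✓; eligible for Annual Bonus Plan ✓; not enrolled in Annual Bonus Plan ✗ → not eligible.
Paid Sabbatical — status full-time ✗ (requires part-time or seasonal) → not eligible.
Education Assistance — service 351 days ≥ 1 month (≈30 days) ✓; age 41 ≥ 21 ✓; 45 hrs/wk ≥ 32 ✓ → eligible.
Employee Assistance Program — status full-time ✗ (requires part-time) → not eligible.
Retirement Savings Plan — status full-time ✓; service 351 days < 3 years (≈1095 days) ✗ → not eligible.

Annual Bonus Plan, Education Assistance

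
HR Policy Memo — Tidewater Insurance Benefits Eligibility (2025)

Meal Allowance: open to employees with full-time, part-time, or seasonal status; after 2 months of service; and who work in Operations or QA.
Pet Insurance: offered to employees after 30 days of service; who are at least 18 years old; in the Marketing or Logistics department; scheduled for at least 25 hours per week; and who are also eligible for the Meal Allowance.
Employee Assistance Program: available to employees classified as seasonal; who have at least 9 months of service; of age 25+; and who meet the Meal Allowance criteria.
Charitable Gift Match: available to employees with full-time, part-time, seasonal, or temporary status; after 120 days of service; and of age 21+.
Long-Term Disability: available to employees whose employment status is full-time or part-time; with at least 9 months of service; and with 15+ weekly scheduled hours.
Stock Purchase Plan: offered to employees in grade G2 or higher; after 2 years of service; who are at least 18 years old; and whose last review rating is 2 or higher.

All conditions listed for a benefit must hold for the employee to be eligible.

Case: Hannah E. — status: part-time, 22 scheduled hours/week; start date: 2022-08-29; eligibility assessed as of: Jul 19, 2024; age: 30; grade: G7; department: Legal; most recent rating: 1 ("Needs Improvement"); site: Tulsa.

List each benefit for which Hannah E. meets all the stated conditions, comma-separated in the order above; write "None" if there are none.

Service from 2022-08-29 to Jul 19, 2024: 690 days.
Meal Allowance — status part-time ✓; service 690 days ≥ 2 months (≈60 days) ✓; dept Legal ✗ → not eligible.
Pet Insurance — service 690 days ≥ 30 days ✓; age 30 ≥ 18 ✓; dept Legal ✗ → not eligible.
Employee Assistance Program — status part-time ✗ (requires seasonal) → not eligible.
Charitable Gift Match — status part-time ✓; service 690 days ≥ 120 days ✓; age 30 ≥ 21 ✓ → eligible.
Long-Term Disability — status part-time ✓; service 690 days ≥ 9 months (≈270 days) ✓; 22 hrs/wk ≥ 15 ✓ → eligible.
Stock Purchase Plan — grade G7 ≥ G2 ✓; service 690 days < 2 years (≈730 days) ✗ → not eligible.

Charitable Gift Match, Long-Term Disability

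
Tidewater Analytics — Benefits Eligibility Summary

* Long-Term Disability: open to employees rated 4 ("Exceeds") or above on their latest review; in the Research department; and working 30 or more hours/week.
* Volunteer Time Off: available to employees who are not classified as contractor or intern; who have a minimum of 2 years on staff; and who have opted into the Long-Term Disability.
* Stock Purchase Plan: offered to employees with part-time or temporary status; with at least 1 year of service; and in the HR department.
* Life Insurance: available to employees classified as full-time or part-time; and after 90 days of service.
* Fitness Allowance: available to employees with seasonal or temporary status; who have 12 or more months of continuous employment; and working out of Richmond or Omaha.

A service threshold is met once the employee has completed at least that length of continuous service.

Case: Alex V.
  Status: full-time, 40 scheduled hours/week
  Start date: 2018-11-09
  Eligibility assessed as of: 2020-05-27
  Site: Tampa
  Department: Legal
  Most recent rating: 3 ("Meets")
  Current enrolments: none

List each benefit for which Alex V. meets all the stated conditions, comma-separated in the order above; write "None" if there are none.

Service from 2018-11-09 to 2020-05-27: 565 days.
Long-Term Disability — rating 3 < 4 ✗ → not eligible.
Volunteer Time Off — status full-time ✓ (not excluded); service 565 days < 2 years (≈730 days) ✗ → not eligible.
Stock Purchase Plan — status full-time ✗ (requires part-time or temporary) → not eligible.
Life Insurance — status full-time ✓; service 565 days ≥ 90 days ✓ → eligible.
Fitness Allowance — status full-time ✗ (requires seasonal or temporary) → not eligible.

Life Insurance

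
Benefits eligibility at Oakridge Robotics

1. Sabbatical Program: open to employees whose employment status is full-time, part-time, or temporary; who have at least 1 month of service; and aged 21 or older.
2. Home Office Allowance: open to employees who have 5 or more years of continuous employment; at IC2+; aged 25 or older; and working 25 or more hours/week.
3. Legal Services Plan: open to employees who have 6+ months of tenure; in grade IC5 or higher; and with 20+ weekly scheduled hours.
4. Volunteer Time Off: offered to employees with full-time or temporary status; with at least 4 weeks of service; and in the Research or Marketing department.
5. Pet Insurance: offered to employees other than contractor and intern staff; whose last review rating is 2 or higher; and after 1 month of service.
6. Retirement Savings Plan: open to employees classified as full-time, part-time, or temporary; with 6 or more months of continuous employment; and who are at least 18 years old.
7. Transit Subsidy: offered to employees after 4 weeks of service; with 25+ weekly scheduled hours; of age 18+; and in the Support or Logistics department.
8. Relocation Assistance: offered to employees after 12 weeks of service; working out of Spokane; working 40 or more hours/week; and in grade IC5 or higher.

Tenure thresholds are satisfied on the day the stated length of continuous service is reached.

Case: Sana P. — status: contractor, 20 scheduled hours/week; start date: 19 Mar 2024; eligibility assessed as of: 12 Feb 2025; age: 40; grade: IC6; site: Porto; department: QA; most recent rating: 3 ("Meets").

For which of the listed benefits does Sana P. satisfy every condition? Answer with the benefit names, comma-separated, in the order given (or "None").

Service from 19 Mar 2024 to 12 Feb 2025: 330 days.
Sabbatical Program — status contractor ✗ (requires full-time, part-time, or temporary) → not eligible.
Home Office Allowance — service 330 days < 5 years (≈1825 days) ✗ → not eligible.
Legal Services Plan — service 330 days ≥ 6 months (≈180 days) ✓; grade IC6 ≥ IC5 ✓; 20 hrs/wk ≥ 20 ✓ → eligible.
Volunteer Time Off — status contractor ✗ (requires full-time or temporary) → not eligible.
Pet Insurance — status contractor ✗ (excluded) → not eligible.
Retirement Savings Plan — status contractor ✗ (requires full-time, part-time, or temporary) → not eligible.
Transit Subsidy — service 330 days ≥ 4 weeks (≈28 days) ✓; 20 hrs/wk < 25 ✗ → not eligible.
Relocation Assistance — service 330 days ≥ 12 weeks (≈84 days) ✓; site Porto ✗ (not Spokane) → not eligible.

Legal Services Plan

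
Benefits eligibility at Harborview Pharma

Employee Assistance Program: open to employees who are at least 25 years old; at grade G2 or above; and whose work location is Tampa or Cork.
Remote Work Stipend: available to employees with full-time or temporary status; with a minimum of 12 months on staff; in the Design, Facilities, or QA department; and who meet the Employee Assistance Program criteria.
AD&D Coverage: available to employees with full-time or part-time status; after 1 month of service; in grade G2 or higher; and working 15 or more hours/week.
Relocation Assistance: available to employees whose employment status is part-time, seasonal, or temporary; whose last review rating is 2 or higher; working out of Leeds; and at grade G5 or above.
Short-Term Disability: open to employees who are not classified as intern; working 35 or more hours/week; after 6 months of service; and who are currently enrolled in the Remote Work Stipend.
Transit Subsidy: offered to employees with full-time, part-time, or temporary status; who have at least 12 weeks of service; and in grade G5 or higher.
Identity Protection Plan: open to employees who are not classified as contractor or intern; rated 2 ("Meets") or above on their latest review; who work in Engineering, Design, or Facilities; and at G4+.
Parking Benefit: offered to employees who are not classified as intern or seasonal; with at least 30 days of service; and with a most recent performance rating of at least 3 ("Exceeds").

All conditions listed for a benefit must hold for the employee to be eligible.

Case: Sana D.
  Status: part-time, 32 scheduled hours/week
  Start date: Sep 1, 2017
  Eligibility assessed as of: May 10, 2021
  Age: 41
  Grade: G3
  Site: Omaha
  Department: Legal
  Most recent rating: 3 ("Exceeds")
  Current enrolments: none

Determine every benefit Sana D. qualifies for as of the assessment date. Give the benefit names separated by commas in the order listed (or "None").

AD&D Coverage, Parking Benefit

Service from Sep 1, 2017 to May 10, 2021: 1347 days.
Employee Assistance Program — age 41 ≥ 25 ✓; grade G3 ≥ G2 ✓; site Omaha ✗ (not Tampa or Cork) → not eligible.
Remote Work Stipend — status part-time ✗ (requires full-time or temporary) → not eligible.
AD&D Coverage — status part-time ✓; service 1347 days ≥ 1 month (≈30 days) ✓; grade G3 ≥ G2 ✓; 32 hrs/wk ≥ 15 ✓ → eligible.
Relocation Assistance — status part-time ✓; rating 3 ≥ 2 ✓; site Omaha ✗ (not Leeds) → not eligible.
Short-Term Disability — status part-time ✓ (not excluded); 32 hrs/wk < 35 ✗ → not eligible.
Transit Subsidy — status part-time ✓; service 1347 days ≥ 12 weeks (≈84 days) ✓; grade G3 < G5 ✗ → not eligible.
Identity Protection Plan — status part-time ✓ (not excluded); rating 3 ≥ 2 ✓; dept Legal ✗ → not eligible.
Parking Benefit — status part-time ✓ (not excluded); service 1347 days ≥ 30 days ✓; rating 3 ≥ 3 ✓ → eligible.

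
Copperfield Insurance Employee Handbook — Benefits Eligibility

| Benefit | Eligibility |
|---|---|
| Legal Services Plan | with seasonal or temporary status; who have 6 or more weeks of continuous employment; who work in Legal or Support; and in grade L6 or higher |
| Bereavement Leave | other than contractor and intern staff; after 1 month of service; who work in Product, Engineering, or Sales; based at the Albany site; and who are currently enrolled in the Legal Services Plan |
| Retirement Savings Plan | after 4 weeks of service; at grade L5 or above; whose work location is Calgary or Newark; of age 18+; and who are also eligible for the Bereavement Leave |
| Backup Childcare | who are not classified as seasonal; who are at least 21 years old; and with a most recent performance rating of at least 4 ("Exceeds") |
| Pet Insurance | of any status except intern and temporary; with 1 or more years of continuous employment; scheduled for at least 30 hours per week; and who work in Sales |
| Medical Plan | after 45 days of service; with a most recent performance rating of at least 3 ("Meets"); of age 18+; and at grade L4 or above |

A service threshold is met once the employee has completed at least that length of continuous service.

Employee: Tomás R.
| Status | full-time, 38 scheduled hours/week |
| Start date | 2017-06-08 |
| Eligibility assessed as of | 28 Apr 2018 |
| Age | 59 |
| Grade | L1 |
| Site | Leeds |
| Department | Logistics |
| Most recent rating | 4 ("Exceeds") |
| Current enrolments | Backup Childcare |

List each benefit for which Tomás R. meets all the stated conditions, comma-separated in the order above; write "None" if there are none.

Service from 2017-06-08 to 28 Apr 2018: 324 days.
Legal Services Plan — status full-time ✗ (requires seasonal or temporary) → not eligible.
Bereavement Leave — status full-time ✓ (not excluded); service 324 days ≥ 1 month (≈30 days) ✓; dept Logistics ✗ → not eligible.
Retirement Savings Plan — service 324 days ≥ 4 weeks (≈28 days) ✓; grade L1 < L5 ✗ → not eligible.
Backup Childcare — status full-time ✓ (not excluded); age 59 ≥ 21 ✓; rating 4 ≥ 4 ✓ → eligible.
Pet Insurance — status full-time ✓ (not excluded); service 324 days < 1 year (≈365 days) ✗ → not eligible.
Medical Plan — service 324 days ≥ 45 days ✓; rating 4 ≥ 3 ✓; age 59 ≥ 18 ✓; grade L1 < L4 ✗ → not eligible.

Backup Childcare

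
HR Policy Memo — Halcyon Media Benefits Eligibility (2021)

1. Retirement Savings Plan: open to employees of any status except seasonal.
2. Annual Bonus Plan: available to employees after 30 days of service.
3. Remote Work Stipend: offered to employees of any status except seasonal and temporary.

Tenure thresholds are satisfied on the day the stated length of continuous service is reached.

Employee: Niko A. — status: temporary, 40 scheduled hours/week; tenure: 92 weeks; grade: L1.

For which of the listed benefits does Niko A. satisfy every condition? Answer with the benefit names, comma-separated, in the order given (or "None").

Retirement Savings Plan — status temporary ✓ (not excluded) → eligible.
Annual Bonus Plan — service 92 weeks ≥ 30 days ✓ → eligible.
Remote Work Stipend — status temporary ✗ (excluded) → not eligible.

Retirement Savings Plan, Annual Bonus Plan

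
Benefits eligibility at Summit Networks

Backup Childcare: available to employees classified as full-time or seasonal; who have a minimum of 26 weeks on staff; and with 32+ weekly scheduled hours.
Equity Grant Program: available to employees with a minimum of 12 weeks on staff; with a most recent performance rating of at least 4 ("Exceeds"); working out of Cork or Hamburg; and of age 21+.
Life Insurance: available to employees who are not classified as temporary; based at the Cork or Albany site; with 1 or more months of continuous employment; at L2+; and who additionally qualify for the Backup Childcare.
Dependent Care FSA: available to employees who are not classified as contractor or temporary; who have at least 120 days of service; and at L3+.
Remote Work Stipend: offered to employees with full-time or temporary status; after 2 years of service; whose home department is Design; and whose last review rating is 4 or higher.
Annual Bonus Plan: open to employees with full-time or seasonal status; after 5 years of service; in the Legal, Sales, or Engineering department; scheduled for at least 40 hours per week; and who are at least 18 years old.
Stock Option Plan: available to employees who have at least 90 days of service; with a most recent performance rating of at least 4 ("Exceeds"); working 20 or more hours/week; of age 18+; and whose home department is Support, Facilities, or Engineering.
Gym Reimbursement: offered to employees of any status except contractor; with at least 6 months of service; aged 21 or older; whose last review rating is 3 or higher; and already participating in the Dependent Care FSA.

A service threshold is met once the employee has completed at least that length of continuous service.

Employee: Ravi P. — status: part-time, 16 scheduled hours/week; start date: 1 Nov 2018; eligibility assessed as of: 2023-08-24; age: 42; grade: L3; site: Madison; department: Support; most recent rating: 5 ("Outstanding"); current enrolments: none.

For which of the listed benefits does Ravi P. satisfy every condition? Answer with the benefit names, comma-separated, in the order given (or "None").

Service from 1 Nov 2018 to 2023-08-24: 1757 days.
Backup Childcare — status part-time ✗ (requires full-time or seasonal) → not eligible.
Equity Grant Program — service 1757 days ≥ 12 weeks (≈84 days) ✓; rating 5 ≥ 4 ✓; site Madison ✗ (not Cork or Hamburg) → not eligible.
Life Insurance — status part-time ✓ (not excluded); site Madison ✗ (not Cork or Albany) → not eligible.
Dependent Care FSA — status part-time ✓ (not excluded); service 1757 days ≥ 120 days ✓; grade L3 ≥ L3 ✓ → eligible.
Remote Work Stipend — status part-time ✗ (requires full-time or temporary) → not eligible.
Annual Bonus Plan — status part-time ✗ (requires full-time or seasonal) → not eligible.
Stock Option Plan — service 1757 days ≥ 90 days ✓; rating 5 ≥ 4 ✓; 16 hrs/wk < 20 ✗ → not eligible.
Gym Reimbursement — status part-time ✓ (not excluded); service 1757 days ≥ 6 months (≈180 days) ✓; age 42 ≥ 21 ✓; rating 5 ≥ 3 ✓; not enrolled in Dependent Care FSA ✗ → not eligible.

Dependent Care FSA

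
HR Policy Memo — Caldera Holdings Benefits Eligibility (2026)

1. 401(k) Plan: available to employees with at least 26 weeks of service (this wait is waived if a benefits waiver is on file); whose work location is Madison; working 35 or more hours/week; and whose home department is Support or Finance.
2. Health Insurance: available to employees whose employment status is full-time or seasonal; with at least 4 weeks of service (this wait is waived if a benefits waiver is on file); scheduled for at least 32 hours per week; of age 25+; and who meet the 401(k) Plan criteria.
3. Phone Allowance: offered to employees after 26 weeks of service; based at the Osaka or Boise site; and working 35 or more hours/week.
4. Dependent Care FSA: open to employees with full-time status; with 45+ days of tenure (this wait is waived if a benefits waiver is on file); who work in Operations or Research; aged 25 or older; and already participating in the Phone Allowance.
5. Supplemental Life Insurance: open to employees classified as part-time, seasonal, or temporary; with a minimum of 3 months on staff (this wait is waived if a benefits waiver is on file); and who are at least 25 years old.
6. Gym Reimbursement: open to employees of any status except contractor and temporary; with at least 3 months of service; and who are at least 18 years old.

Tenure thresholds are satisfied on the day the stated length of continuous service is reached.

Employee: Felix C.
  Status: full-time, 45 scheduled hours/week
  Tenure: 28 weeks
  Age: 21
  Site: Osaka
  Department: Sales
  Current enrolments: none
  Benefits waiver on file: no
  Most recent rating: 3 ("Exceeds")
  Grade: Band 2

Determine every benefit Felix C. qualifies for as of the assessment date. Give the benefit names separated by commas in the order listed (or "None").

401(k) Plan — no waiver, service 28 weeks ≥ 26 weeks ✓; site Osaka ✗ (not Madison) → not eligible.
Health Insurance — status full-time ✓; no waiver, service 28 weeks ≥ 4 weeks ✓; 45 hrs/wk ≥ 32 ✓; age 21 < 25 ✗ → not eligible.
Phone Allowance — service 28 weeks ≥ 26 weeks ✓; site Osaka ✓; 45 hrs/wk ≥ 35 ✓ → eligible.
Dependent Care FSA — status full-time ✓; no waiver, service 28 weeks ≥ 45 days ✓; dept Sales ✗ → not eligible.
Supplemental Life Insurance — status full-time ✗ (requires part-time, seasonal, or temporary) → not eligible.
Gym Reimbursement — status full-time ✓ (not excluded); service 28 weeks ≥ 3 months (≈90 days) ✓; age 21 ≥ 18 ✓ → eligible.

Phone Allowance, Gym Reimbursement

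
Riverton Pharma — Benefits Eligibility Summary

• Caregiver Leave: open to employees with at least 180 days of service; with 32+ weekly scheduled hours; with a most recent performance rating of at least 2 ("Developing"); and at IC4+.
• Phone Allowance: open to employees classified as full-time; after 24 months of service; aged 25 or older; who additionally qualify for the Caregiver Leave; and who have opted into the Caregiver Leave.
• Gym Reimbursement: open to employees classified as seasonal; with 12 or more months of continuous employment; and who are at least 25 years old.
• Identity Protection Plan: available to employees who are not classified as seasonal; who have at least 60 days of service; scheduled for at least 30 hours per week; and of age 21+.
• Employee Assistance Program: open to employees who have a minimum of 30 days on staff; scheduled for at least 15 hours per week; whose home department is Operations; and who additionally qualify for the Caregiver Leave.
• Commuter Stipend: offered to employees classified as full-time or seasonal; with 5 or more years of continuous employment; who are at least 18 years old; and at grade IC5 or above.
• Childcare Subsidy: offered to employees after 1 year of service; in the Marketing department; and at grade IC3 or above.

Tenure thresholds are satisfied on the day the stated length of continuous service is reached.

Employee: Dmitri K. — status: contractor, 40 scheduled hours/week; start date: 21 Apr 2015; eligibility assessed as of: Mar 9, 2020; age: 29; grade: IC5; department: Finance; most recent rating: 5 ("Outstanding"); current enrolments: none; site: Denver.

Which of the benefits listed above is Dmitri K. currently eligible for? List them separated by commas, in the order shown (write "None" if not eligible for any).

Service from 21 Apr 2015 to Mar 9, 2020: 1784 days.
Caregiver Leave — service 1784 days ≥ 180 days ✓; 40 hrs/wk ≥ 32 ✓; rating 5 ≥ 2 ✓; grade IC5 ≥ IC4 ✓ → eligible.
Phone Allowance — status contractor ✗ (requires full-time) → not eligible.
Gym Reimbursement — status contractor ✗ (requires seasonal) → not eligible.
Identity Protection Plan — status contractor ✓ (not excluded); service 1784 days ≥ 60 days ✓; 40 hrs/wk ≥ 30 ✓; age 29 ≥ 21 ✓ → eligible.
Employee Assistance Program — service 1784 days ≥ 30 days ✓; 40 hrs/wk ≥ 15 ✓; dept Finance ✗ → not eligible.
Commuter Stipend — status contractor ✗ (requires full-time or seasonal) → not eligible.
Childcare Subsidy — service 1784 days ≥ 1 year (≈365 days) ✓; dept Finance ✗ → not eligible.

Caregiver Leave, Identity Protection Plan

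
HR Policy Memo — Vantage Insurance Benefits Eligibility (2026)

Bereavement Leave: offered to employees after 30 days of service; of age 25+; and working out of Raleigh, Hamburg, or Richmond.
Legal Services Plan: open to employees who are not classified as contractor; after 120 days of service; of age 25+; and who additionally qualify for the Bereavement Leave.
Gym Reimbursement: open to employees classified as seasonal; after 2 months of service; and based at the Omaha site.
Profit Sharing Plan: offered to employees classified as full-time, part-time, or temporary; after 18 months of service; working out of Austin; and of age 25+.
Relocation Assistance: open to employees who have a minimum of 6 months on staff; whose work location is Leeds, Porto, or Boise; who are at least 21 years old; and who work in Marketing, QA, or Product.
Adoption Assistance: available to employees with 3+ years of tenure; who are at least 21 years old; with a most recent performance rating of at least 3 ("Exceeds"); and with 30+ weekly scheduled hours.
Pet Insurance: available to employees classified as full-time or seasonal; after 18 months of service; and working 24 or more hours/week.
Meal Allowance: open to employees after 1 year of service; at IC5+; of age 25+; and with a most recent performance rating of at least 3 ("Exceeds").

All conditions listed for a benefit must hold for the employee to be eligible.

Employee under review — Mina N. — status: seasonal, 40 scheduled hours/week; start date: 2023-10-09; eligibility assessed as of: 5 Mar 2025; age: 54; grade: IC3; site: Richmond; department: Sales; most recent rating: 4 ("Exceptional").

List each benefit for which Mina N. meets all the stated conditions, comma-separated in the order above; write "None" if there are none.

Bereavement Leave, Legal Services Plan

Service from 2023-10-09 to 5 Mar 2025: 513 days.
Bereavement Leave — service 513 days ≥ 30 days ✓; age 54 ≥ 25 ✓; site Richmond ✓ → eligible.
Legal Services Plan — status seasonal ✓ (not excluded); service 513 days ≥ 120 days ✓; age 54 ≥ 25 ✓; eligible for Bereavement Leave ✓ → eligible.
Gym Reimbursement — status seasonal ✓; service 513 days ≥ 2 months (≈60 days) ✓; site Richmond ✗ (not Omaha) → not eligible.
Profit Sharing Plan — status seasonal ✗ (requires full-time, part-time, or temporary) → not eligible.
Relocation Assistance — service 513 days ≥ 6 months (≈180 days) ✓; site Richmond ✗ (not Leeds, Porto, or Boise) → not eligible.
Adoption Assistance — service 513 days < 3 years (≈1095 days) ✗ → not eligible.
Pet Insurance — status seasonal ✓; service 513 days < 18 months (≈540 days) ✗ → not eligible.
Meal Allowance — service 513 days ≥ 1 year (≈365 days) ✓; grade IC3 < IC5 ✗ → not eligible.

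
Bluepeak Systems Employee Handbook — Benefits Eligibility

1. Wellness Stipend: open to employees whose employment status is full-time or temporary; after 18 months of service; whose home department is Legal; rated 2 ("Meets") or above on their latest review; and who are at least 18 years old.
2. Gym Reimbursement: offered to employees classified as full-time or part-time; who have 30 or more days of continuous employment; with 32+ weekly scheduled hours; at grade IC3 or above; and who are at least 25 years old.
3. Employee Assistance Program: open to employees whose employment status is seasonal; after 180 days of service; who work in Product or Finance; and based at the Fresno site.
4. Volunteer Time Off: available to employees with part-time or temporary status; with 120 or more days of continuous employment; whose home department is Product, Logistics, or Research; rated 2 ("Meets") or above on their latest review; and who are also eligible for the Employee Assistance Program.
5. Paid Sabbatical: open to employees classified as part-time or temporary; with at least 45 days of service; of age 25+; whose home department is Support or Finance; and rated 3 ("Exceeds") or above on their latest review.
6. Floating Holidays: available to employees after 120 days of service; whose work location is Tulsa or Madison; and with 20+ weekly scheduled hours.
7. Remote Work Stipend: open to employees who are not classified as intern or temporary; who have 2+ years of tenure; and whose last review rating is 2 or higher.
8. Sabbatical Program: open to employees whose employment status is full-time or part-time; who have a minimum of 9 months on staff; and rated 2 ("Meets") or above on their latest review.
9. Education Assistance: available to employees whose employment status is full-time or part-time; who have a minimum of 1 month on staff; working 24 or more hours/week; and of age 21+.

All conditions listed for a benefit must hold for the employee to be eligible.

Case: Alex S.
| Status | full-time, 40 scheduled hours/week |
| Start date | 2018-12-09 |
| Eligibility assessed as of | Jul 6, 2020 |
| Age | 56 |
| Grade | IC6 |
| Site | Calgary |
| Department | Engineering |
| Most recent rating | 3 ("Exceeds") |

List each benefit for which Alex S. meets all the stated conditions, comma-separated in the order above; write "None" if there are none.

Service from 2018-12-09 to Jul 6, 2020: 575 days.
Wellness Stipend — status full-time ✓; service 575 days ≥ 18 months (≈540 days) ✓; dept Engineering ✗ → not eligible.
Gym Reimbursement — status full-time ✓; service 575 days ≥ 30 days ✓; 40 hrs/wk ≥ 32 ✓; grade IC6 ≥ IC3 ✓; age 56 ≥ 25 ✓ → eligible.
Employee Assistance Program — status full-time ✗ (requires seasonal) → not eligible.
Volunteer Time Off — status full-time ✗ (requires part-time or temporary) → not eligible.
Paid Sabbatical — status full-time ✗ (requires part-time or temporary) → not eligible.
Floating Holidays — service 575 days ≥ 120 days ✓; site Calgary ✗ (not Tulsa or Madison) → not eligible.
Remote Work Stipend — status full-time ✓ (not excluded); service 575 days < 2 years (≈730 days) ✗ → not eligible.
Sabbatical Program — status full-time ✓; service 575 days ≥ 9 months (≈270 days) ✓; rating 3 ≥ 2 ✓ → eligible.
Education Assistance — status full-time ✓; service 575 days ≥ 1 month (≈30 days) ✓; 40 hrs/wk ≥ 24 ✓; age 56 ≥ 21 ✓ → eligible.

Gym Reimbursement, Sabbatical Program, Education Assistance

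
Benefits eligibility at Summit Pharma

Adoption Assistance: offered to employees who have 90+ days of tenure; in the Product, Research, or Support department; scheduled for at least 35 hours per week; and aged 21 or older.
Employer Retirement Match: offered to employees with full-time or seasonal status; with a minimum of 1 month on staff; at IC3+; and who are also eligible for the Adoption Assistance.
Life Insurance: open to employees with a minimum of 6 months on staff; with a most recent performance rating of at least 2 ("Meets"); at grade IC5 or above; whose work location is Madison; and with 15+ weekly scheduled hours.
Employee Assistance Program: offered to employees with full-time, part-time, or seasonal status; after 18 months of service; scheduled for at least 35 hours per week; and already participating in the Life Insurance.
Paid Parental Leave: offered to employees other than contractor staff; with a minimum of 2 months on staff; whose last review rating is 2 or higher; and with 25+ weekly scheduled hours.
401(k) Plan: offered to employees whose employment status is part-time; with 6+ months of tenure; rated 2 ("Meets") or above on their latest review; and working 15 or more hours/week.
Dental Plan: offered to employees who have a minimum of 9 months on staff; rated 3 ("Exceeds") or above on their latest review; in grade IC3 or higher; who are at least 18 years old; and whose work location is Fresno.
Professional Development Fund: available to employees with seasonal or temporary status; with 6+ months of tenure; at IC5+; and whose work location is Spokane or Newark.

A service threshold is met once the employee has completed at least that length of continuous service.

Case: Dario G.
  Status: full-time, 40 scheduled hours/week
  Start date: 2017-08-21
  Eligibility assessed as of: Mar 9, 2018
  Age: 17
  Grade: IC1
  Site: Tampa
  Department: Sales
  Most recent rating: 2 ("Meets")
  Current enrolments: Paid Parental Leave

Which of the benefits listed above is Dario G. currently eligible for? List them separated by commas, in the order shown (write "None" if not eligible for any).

Service from 2017-08-21 to Mar 9, 2018: 200 days.
Adoption Assistance — service 200 days ≥ 90 days ✓; dept Sales ✗ → not eligible.
Employer Retirement Match — status full-time ✓; service 200 days ≥ 1 month (≈30 days) ✓; grade IC1 < IC3 ✗ → not eligible.
Life Insurance — service 200 days ≥ 6 months (≈180 days) ✓; rating 2 ≥ 2 ✓; grade IC1 < IC5 ✗ → not eligible.
Employee Assistance Program — status full-time ✓; service 200 days < 18 months (≈540 days) ✗ → not eligible.
Paid Parental Leave — status full-time ✓ (not excluded); service 200 days ≥ 2 months (≈60 days) ✓; rating 2 ≥ 2 ✓; 40 hrs/wk ≥ 25 ✓ → eligible.
401(k) Plan — status full-time ✗ (requires part-time) → not eligible.
Dental Plan — service 200 days < 9 months (≈270 days) ✗ → not eligible.
Professional Development Fund — status full-time ✗ (requires seasonal or temporary) → not eligible.

Paid Parental Leave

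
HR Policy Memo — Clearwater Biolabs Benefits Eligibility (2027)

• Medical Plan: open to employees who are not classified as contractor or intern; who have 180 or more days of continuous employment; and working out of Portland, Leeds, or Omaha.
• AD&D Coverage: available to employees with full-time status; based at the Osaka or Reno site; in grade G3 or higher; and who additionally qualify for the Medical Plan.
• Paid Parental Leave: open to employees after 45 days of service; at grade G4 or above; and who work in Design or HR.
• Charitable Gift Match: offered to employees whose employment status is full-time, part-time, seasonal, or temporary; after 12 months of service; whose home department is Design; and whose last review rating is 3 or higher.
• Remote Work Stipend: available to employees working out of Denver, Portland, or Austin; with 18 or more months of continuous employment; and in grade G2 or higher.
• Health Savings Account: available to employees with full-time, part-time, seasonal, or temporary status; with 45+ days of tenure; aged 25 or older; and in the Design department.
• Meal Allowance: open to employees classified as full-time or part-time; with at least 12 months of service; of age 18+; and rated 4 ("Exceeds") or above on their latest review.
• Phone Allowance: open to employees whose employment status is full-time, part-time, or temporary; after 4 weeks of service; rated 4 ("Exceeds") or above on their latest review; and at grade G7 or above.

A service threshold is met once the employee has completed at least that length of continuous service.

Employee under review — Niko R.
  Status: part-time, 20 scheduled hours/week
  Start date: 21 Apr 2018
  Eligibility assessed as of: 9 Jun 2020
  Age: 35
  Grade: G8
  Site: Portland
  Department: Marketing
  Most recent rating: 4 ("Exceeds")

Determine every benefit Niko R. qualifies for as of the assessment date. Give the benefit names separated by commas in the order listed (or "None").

Medical Plan, Remote Work Stipend, Meal Allowance, Phone Allowance

Service from 21 Apr 2018 to 9 Jun 2020: 780 days.
Medical Plan — status part-time ✓ (not excluded); service 780 days ≥ 180 days ✓; site Portland ✓ → eligible.
AD&D Coverage — status part-time ✗ (requires full-time) → not eligible.
Paid Parental Leave — service 780 days ≥ 45 days ✓; grade G8 ≥ G4 ✓; dept Marketing ✗ → not eligible.
Charitable Gift Match — status part-time ✓; service 780 days ≥ 12 months (≈360 days) ✓; dept Marketing ✗ → not eligible.
Remote Work Stipend — site Portland ✓; service 780 days ≥ 18 months (≈540 days) ✓; grade G8 ≥ G2 ✓ → eligible.
Health Savings Account — status part-time ✓; service 780 days ≥ 45 days ✓; age 35 ≥ 25 ✓; dept Marketing ✗ → not eligible.
Meal Allowance — status part-time ✓; service 780 days ≥ 12 months (≈360 days) ✓; age 35 ≥ 18 ✓; rating 4 ≥ 4 ✓ → eligible.
Phone Allowance — status part-time ✓; service 780 days ≥ 4 weeks (≈28 days) ✓; rating 4 ≥ 4 ✓; grade G8 ≥ G7 ✓ → eligible.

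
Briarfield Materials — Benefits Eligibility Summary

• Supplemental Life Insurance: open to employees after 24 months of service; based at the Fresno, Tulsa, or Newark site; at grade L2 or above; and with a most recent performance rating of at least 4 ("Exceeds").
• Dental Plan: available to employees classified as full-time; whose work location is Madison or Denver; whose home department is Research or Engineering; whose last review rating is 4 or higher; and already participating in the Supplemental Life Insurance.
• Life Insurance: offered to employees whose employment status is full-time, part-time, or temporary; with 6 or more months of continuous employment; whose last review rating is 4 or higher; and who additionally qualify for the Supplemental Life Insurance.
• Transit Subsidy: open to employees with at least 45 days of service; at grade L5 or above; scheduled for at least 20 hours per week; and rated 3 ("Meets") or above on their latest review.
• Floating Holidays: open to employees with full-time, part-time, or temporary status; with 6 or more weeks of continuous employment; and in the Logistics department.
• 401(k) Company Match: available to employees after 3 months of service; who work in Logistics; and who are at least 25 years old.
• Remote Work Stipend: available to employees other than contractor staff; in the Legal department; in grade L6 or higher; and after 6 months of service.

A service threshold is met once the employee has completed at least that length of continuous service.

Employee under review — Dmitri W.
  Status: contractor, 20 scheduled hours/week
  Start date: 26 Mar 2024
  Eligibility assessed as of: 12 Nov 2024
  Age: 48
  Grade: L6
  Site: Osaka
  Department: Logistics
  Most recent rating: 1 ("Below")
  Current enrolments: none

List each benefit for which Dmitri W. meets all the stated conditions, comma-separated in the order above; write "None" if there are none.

Service from 26 Mar 2024 to 12 Nov 2024: 231 days.
Supplemental Life Insurance — service 231 days < 24 months (≈720 days) ✗ → not eligible.
Dental Plan — status contractor ✗ (requires full-time) → not eligible.
Life Insurance — status contractor ✗ (requires full-time, part-time, or temporary) → not eligible.
Transit Subsidy — service 231 days ≥ 45 days ✓; grade L6 ≥ L5 ✓; 20 hrs/wk ≥ 20 ✓; rating 1 < 3 ✗ → not eligible.
Floating Holidays — status contractor ✗ (requires full-time, part-time, or temporary) → not eligible.
401(k) Company Match — service 231 days ≥ 3 months (≈90 days) ✓; dept Logistics ✓; age 48 ≥ 25 ✓ → eligible.
Remote Work Stipend — status contractor ✗ (excluded) → not eligible.

401(k) Company Match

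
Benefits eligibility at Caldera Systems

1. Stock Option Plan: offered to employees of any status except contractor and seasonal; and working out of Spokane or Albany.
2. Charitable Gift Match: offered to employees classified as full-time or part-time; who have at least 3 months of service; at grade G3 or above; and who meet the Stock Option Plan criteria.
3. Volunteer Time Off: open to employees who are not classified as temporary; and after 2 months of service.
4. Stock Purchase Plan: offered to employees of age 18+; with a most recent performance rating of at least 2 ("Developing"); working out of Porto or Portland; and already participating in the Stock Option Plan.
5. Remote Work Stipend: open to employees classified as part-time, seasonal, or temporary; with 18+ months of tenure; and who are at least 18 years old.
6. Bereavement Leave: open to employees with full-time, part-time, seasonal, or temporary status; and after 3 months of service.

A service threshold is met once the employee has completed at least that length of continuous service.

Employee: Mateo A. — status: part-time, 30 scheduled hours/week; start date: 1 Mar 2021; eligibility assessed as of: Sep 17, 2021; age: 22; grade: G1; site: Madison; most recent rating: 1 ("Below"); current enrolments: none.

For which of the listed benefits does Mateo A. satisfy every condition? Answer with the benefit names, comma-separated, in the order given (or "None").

Volunteer Time Off, Bereavement Leave

Service from 1 Mar 2021 to Sep 17, 2021: 200 days.
Stock Option Plan — status part-time ✓ (not excluded); site Madison ✗ (not Spokane or Albany) → not eligible.
Charitable Gift Match — status part-time ✓; service 200 days ≥ 3 months (≈90 days) ✓; grade G1 < G3 ✗ → not eligible.
Volunteer Time Off — status part-time ✓ (not excluded); service 200 days ≥ 2 months (≈60 days) ✓ → eligible.
Stock Purchase Plan — age 22 ≥ 18 ✓; rating 1 < 2 ✗ → not eligible.
Remote Work Stipend — status part-time ✓; service 200 days < 18 months (≈540 days) ✗ → not eligible.
Bereavement Leave — status part-time ✓; service 200 days ≥ 3 months (≈90 days) ✓ → eligible.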